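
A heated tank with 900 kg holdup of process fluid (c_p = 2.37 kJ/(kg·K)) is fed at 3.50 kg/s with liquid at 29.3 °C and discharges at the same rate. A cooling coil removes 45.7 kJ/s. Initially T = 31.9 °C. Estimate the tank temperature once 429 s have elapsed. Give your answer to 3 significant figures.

25.3 °C

First-law balance (no shaft work): M c_p dT/dt = ṁ c_p (T_in − T) − 45.7.
τ = M/ṁ = 257.14 s; T_ss = T_in − Q̇/(ṁ c_p) = 29.3 − 45.7/(3.50·2.37) = 23.791 °C.
This is linear first-order; T(t) = T_ss + (T₀ − T_ss) e^(−t/τ).
T(429) = 23.791 + (8.1093)·e^(−429/257.14) = 23.791 + (8.1093)·0.18856 = 25.320 °C.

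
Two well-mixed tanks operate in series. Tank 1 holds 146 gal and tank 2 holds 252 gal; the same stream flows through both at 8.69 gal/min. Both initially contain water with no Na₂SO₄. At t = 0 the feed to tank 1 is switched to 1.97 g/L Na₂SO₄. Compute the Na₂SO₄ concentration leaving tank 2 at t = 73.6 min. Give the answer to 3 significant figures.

Time constants: τᵢ = Vᵢ/Q for each well-mixed tank.
τ₁ = 146/8.69 = 16.801 min; τ₂ = 252/8.69 = 28.999 min.
Tank 1: C₁ = C_in(1 − e^(−t/τ₁)). Tank 2 (τ₁ ≠ τ₂): C₂ = C_in[1 − (τ₁ e^(−t/τ₁) − τ₂ e^(−t/τ₂))/(τ₁ − τ₂)].
At t = 73.6: e^(−t/τ₁) = 0.012516, e^(−t/τ₂) = 0.079022.
C₂ = 1.97·[1 − (16.801·0.012516 − 28.999·0.079022)/(-12.198)] = 1.97·0.82938 = 1.6339 g/L.

1.63 g/L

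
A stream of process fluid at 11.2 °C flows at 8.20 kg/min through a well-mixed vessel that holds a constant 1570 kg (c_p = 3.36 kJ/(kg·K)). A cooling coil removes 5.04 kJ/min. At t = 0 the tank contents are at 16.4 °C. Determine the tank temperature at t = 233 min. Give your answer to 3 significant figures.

M c_p dT/dt = ṁ c_p (T_in − T) − Q̇.
τ = M/ṁ = 191.46 min; T_ss = T_in − Q̇/(ṁ c_p) = 11.2 − 5.04/(8.20·3.36) = 11.017 °C.
T approaches T_ss exponentially: T(t) = T_ss + (T₀ − T_ss) e^(−t/τ).
T(233) = 11.017 + (5.3829)·e^(−233/191.46) = 11.017 + (5.3829)·0.29613 = 12.611 °C.

12.6 °C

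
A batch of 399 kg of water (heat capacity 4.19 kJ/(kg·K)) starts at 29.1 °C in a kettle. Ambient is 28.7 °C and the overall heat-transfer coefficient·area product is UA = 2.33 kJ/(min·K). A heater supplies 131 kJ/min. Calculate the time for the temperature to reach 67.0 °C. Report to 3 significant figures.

Lumped-capacitance energy balance: M c_p dT/dt = UA(T_amb − T) + Q̇.
τ = M c_p/UA = 717.52 min; T_ss = T_amb + Q̇/UA = 28.7 + 131/2.33 = 84.923 °C.
T(t) = T_ss + (T₀ − T_ss)e^(−t/τ); set T = 67.0:
t = −τ ln[(T − T_ss)/(T₀ − T_ss)] = −717.52 · ln(0.32107) = 815.16 min.

815 min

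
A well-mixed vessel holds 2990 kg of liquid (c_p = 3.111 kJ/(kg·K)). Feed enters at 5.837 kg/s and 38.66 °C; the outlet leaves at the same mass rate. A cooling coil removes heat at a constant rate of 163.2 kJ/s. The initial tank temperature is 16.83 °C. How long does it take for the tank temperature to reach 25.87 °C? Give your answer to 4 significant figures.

M c_p dT/dt = ṁ c_p (T_in − T) − Q̇.
τ = M/ṁ = 512.249 s; T_ss = T_in − Q̇/(ṁ c_p) = 29.6727 °C.
T(t) = T_ss + (T₀ − T_ss) e^(−t/τ). Set T = 25.87:
e^(−t/τ) = (25.87 − 29.6727)/(16.83 − 29.6727) = 0.296097
t = −512.249 · ln(0.296097) = 623.443 s.

623.4 s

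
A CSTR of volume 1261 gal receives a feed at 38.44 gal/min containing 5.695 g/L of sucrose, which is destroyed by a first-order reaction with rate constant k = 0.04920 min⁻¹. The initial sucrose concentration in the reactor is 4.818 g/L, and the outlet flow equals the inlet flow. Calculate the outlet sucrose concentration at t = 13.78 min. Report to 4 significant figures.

Accumulation = in − out − consumed: V dC/dt = Q C_in − Q C − k V C.
This is linear with rate a = Q/V + k = 0.0796837 min⁻¹.
C_ss = Q C_in/(Q + kV) = 2.17867 g/L; C(t) = C_ss + (C₀ − C_ss) e^(−a t).
C(13.78) = 2.17867 + (2.63933)·e^(−0.0796837·13.78) = 2.17867 + (2.63933)·0.333523 = 3.05895 g/L.

3.059 g/L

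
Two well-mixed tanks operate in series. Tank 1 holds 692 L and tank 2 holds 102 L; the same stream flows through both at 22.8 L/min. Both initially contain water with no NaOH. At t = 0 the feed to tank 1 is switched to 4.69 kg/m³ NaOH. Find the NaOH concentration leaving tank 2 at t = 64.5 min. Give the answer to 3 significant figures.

Time constants: τᵢ = Vᵢ/Q for each well-mixed tank.
τ₁ = 692/22.8 = 30.351 min; τ₂ = 102/22.8 = 4.4737 min.
Tank 1: C₁ = C_in(1 − e^(−t/τ₁)). Tank 2 (τ₁ ≠ τ₂): C₂ = C_in[1 − (τ₁ e^(−t/τ₁) − τ₂ e^(−t/τ₂))/(τ₁ − τ₂)].
At t = 64.5: e^(−t/τ₁) = 0.11942, e^(−t/τ₂) = 5.4764e-07.
C₂ = 4.69·[1 − (30.351·0.11942 − 4.4737·5.4764e-07)/(25.877)] = 4.69·0.85994 = 4.0331 kg/m³.

4.03 kg/m³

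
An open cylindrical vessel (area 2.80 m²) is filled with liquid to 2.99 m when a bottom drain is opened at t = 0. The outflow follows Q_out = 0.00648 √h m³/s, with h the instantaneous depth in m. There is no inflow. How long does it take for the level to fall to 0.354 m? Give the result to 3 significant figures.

With no inflow, A dh/dt = −0.00648 √h.
This is separable: 2 d(√h)/dt = −0.00648/A, so √h = √h₀ − (0.00648/(2A)) t.
t = 2A(√h₀ − √h)/0.00648 = 2·2.80·(√2.99 − √0.354)/0.00648
  = 5.6000 × (1.7292 − 0.59498) / 0.00648 = 980.16 s.

980 s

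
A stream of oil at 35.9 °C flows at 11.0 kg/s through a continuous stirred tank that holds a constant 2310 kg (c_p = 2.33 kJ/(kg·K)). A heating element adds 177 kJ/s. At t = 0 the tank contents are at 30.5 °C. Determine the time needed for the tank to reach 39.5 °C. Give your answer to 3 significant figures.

276 s

Heat balance on the well-mixed liquid: M c_p dT/dt = ṁ c_p (T_in − T) + 177.
τ = M/ṁ = 210.00 s; T_ss = T_in + Q̇/(ṁ c_p) = 42.806 °C.
T(t) = T_ss + (T₀ − T_ss) e^(−t/τ). Set T = 39.5:
e^(−t/τ) = (39.5 − 42.806)/(30.5 − 42.806) = 0.26865
t = −210.00 · ln(0.26865) = 276.01 s.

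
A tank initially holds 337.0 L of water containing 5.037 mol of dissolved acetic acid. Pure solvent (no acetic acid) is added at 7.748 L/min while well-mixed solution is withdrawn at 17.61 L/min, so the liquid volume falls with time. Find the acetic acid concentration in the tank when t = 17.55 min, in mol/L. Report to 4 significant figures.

0.008485 mol/L

Total volume: dV/dt = Q_in − Q_out = -9.86200 L/min, so V(t) = 337.0 − 9.86200 t and V(17.55) = 163.922 L.
Species balance (pure solvent in): dm/dt = −Q_out · m/V(t).
Separate: dm/m = −Q_out dt/V(t) ⇒ ln(m/m₀) = −(Q_out/(Q_in−Q_out)) ln(V/V₀).
m = m₀ (V₀/V)^(Q_out/(Q_in−Q_out)) = 5.037 × (337.0/163.922)^(-1.78564) = 1.39084 mol.
C = m/V = 1.39084/163.922 = 0.00848480 mol/L.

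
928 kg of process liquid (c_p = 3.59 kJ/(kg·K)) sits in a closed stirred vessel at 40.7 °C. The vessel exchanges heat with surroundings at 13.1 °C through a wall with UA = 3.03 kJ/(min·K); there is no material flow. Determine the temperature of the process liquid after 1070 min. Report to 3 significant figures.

23.5 °C

M c_p dT/dt = −UA(T − T_amb).
dT/dt = (T_ss − T)/τ with T_ss = T_amb = 13.100 °C, τ = M c_p/UA = 928·3.59/3.03 = 1099.5 min.
This is linear first-order; T(t) = T_ss + (T₀ − T_ss) e^(−t/τ).
T(1070) = 13.100 + (27.600)·0.37789 = 23.530 °C.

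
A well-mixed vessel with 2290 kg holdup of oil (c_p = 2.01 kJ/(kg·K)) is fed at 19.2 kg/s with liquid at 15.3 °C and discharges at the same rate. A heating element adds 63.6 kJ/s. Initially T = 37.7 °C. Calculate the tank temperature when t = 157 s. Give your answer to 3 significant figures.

M c_p dT/dt = ṁ c_p (T_in − T) + Q̇.
Rearrange: dT/dt = (T_ss − T)/τ with τ = M/ṁ = 119.27 s and T_ss = T_in + Q̇/(ṁ c_p) = 16.948 °C.
Integrating: T(t) = T_ss + (T₀ − T_ss) e^(−t/τ).
T(157) = 16.948 + (20.752)·e^(−157/119.27) = 16.948 + (20.752)·0.26812 = 22.512 °C.

22.5 °C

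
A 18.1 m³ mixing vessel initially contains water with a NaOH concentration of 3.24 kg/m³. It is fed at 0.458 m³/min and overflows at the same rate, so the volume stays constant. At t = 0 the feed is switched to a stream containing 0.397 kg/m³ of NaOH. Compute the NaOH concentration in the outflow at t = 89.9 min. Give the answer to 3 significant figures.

0.689 kg/m³

Mass balance on the solute (V constant): V dC/dt = Q(C_in − C).
So dC/dt = (C_in − C)/τ with τ = V/Q = 18.1/0.458 = 39.520 min.
This is linear first-order; C(t) = C_in + (C₀ − C_in) e^(−t/τ).
C(89.9) = 0.397 + (3.24 − 0.397)·e^(−89.9/39.520) = 0.397 + (2.8430)·0.10282 = 0.68930 kg/m³.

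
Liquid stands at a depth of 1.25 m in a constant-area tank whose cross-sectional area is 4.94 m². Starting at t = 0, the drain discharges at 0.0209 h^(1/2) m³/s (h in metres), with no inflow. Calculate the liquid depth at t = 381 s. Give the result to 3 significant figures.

With no inflow, A dh/dt = −0.0209 √h.
Separate and integrate: 2(√h − √h₀) = −(0.0209/A) t.
√h = √1.25 − 0.0209·381/(2·4.94) = 1.1180 − 0.80596 = 0.31207.
h = 0.31207² = 0.097389 m.

0.0974 m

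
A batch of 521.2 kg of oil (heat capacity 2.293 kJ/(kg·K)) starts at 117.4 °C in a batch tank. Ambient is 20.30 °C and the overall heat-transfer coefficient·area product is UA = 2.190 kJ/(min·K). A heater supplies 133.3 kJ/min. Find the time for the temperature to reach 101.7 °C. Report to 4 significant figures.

309.9 min

Energy balance: M c_p dT/dt = −UA(T − T_amb) + Q̇.
τ = M c_p/UA = 545.713 min; T_ss = T_amb + Q̇/UA = 20.30 + 133.3/2.190 = 81.1676 °C.
T(t) = T_ss + (T₀ − T_ss)e^(−t/τ); set T = 101.7:
t = −τ ln[(T − T_ss)/(T₀ − T_ss)] = −545.713 · ln(0.566686) = 309.937 min.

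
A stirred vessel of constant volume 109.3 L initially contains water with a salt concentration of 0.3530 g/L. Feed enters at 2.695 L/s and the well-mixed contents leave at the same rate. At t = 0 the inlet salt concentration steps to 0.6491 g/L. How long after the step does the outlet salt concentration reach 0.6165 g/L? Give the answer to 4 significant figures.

Species balance: V dC/dt = Q(C_in − C) ⇒ τ = V/Q = 40.5566 s.
C(t) = C_in + (C₀ − C_in) e^(−t/τ). Set C = 0.6165 and solve for t:
e^(−t/τ) = (C − C_in)/(C₀ − C_in) = (0.6165 − 0.6491)/(0.3530 − 0.6491) = 0.110098
t = −τ ln(…) = 40.5566 × 2.20638 = 89.4834 s.

89.48 s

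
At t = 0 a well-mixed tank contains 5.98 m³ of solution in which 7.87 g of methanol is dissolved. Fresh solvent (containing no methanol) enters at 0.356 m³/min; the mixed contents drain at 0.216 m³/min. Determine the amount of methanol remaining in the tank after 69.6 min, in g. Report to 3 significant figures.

Total volume: dV/dt = Q_in − Q_out = 0.14000 m³/min, so V(t) = 5.98 + 0.14000 t and V(69.6) = 15.724 m³.
Species balance (pure solvent in): dm/dt = −Q_out · m/V(t).
Separate: dm/m = −Q_out dt/V(t) ⇒ ln(m/m₀) = −(Q_out/(Q_in−Q_out)) ln(V/V₀).
m = m₀ (V₀/V)^(Q_out/(Q_in−Q_out)) = 7.87 × (5.98/15.724)^(1.5429) = 1.7709 g.

1.77 g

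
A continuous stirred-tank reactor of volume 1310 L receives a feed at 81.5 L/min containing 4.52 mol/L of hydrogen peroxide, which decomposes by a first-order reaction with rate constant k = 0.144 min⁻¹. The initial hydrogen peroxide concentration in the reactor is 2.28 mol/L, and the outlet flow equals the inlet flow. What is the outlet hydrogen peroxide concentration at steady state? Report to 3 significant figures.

Accumulation = in − out − consumed: V dC/dt = Q C_in − Q C − k V C.
Steady state (dC/dt = 0): C_ss = Q C_in/(Q + kV) = C_in/(1 + kV/Q).
C_ss = 81.5·4.52/(81.5 + 0.144·1310) = 368.38/270.14 = 1.3637 mol/L.

1.36 mol/L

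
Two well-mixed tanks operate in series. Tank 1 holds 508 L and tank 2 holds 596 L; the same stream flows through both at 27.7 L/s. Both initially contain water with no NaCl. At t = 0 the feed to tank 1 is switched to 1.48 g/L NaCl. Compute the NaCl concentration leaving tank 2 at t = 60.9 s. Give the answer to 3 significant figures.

1.20 g/L

Species balance on tank i: dCᵢ/dt = (Cᵢ₋₁ − Cᵢ)/τᵢ with τᵢ = Vᵢ/Q.
τ₁ = 508/27.7 = 18.339 s; τ₂ = 596/27.7 = 21.516 s.
Solving the cascade with C₁(0)=C₂(0)=0 gives C₂(t) = C_in[1 − (τ₁ e^(−t/τ₁) − τ₂ e^(−t/τ₂))/(τ₁ − τ₂)].
At t = 60.9: e^(−t/τ₁) = 0.036127, e^(−t/τ₂) = 0.058988.
C₂ = 1.48·[1 − (18.339·0.036127 − 21.516·0.058988)/(-3.1769)] = 1.48·0.80904 = 1.1974 g/L.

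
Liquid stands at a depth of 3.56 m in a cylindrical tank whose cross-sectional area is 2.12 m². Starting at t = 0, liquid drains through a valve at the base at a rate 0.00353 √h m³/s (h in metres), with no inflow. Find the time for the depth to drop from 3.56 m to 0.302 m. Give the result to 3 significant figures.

1610 s

A dh/dt = −Q_out = −0.00353 √h.
This is separable: 2 d(√h)/dt = −0.00353/A, so √h = √h₀ − (0.00353/(2A)) t.
t = 2A(√h₀ − √h)/0.00353 = 2·2.12·(√3.56 − √0.302)/0.00353
  = 4.2400 × (1.8868 − 0.54955) / 0.00353 = 1606.2 s.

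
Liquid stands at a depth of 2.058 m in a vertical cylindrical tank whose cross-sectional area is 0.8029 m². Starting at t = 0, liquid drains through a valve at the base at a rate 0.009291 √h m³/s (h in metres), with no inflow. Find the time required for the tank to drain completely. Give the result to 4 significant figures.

A dh/dt = −Q_out = −0.009291 √h.
Separate and integrate: 2(√h − √h₀) = −(0.009291/A) t.
Tank is empty when √h = 0: t_empty = 2A√h₀/0.009291.
t_empty = 2·0.8029·√2.058/0.009291 = 1.60580·1.43457/0.009291 = 247.943 s.

247.9 s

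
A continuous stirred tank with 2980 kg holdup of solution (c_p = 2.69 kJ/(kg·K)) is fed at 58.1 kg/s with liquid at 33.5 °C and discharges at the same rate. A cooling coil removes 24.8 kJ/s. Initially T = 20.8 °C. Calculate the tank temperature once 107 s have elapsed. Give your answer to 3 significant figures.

31.8 °C

Energy balance: M c_p dT/dt = ṁ c_p (T_in − T) − 24.8.
τ = M/ṁ = 51.291 s; T_ss = T_in − Q̇/(ṁ c_p) = 33.5 − 24.8/(58.1·2.69) = 33.341 °C.
This is linear first-order; T(t) = T_ss + (T₀ − T_ss) e^(−t/τ).
T(107) = 33.341 + (-12.541)·e^(−107/51.291) = 33.341 + (-12.541)·0.12417 = 31.784 °C.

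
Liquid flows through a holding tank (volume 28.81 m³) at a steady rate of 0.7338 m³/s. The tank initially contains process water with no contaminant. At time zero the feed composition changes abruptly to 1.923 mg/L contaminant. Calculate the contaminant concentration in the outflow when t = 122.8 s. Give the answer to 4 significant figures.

Mass balance on the solute (V constant): V dC/dt = Q(C_in − C).
Rewrite as dC/dt + C/τ = C_in/τ, τ = V/Q = 39.2614 s.
This is linear first-order; C(t) = C_in + (C₀ − C_in) e^(−t/τ).
C(122.8) = 1.923 + (0 − 1.923)·e^(−122.8/39.2614) = 1.923 + (-1.92300)·0.0438160 = 1.83874 mg/L.

1.839 mg/L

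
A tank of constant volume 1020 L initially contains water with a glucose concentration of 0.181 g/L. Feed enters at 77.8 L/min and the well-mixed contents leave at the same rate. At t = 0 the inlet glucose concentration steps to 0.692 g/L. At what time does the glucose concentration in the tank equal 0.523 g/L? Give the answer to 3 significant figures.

Species balance: V dC/dt = Q(C_in − C) ⇒ τ = V/Q = 13.111 min.
C(t) = C_in + (C₀ − C_in) e^(−t/τ). Set C = 0.523 and solve for t:
e^(−t/τ) = (C − C_in)/(C₀ − C_in) = (0.523 − 0.692)/(0.181 − 0.692) = 0.33072
t = −τ ln(…) = 13.111 × 1.1065 = 14.506 min.

14.5 min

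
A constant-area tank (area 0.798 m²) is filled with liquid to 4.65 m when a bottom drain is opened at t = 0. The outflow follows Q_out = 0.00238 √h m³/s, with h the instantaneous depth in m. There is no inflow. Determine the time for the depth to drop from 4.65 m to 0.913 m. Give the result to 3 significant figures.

A dh/dt = −Q_out = −0.00238 √h.
Separate and integrate: 2(√h − √h₀) = −(0.00238/A) t.
t = 2A(√h₀ − √h)/0.00238 = 2·0.798·(√4.65 − √0.913)/0.00238
  = 1.5960 × (2.1564 − 0.95551) / 0.00238 = 805.29 s.

805 s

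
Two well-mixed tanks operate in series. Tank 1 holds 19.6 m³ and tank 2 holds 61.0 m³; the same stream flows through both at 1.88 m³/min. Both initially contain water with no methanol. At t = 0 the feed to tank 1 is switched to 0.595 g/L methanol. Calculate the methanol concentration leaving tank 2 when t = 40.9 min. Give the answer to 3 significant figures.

0.352 g/L

Each tank obeys Vᵢ dCᵢ/dt = Q(Cᵢ₋₁ − Cᵢ), so τᵢ = Vᵢ/Q.
τ₁ = 19.6/1.88 = 10.426 min; τ₂ = 61.0/1.88 = 32.447 min.
Tank 1: C₁ = C_in(1 − e^(−t/τ₁)). Tank 2 (τ₁ ≠ τ₂): C₂ = C_in[1 − (τ₁ e^(−t/τ₁) − τ₂ e^(−t/τ₂))/(τ₁ − τ₂)].
At t = 40.9: e^(−t/τ₁) = 0.019780, e^(−t/τ₂) = 0.28351.
C₂ = 0.595·[1 − (10.426·0.019780 − 32.447·0.28351)/(-22.021)] = 0.595·0.59164 = 0.35203 g/L.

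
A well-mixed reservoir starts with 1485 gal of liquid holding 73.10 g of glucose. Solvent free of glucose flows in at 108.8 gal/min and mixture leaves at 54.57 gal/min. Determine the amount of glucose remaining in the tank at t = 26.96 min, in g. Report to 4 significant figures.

Let m(t) be the amount of glucose. Volume: V(t) = V₀ + (Q_in − Q_out) t = 1485 + 54.2300 t; V(26.96) = 2947.04 gal.
Species balance (pure solvent in): dm/dt = −Q_out · m/V(t).
Separate: dm/m = −Q_out dt/V(t) ⇒ ln(m/m₀) = −(Q_out/(Q_in−Q_out)) ln(V/V₀).
m = m₀ (V₀/V)^(Q_out/(Q_in−Q_out)) = 73.10 × (1485/2947.04)^(1.00627) = 36.6768 g.

36.68 g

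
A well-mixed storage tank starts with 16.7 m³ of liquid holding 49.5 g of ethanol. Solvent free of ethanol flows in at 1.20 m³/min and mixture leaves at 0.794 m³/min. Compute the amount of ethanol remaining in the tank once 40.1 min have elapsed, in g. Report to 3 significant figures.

Let m(t) be the amount of ethanol. Volume: V(t) = V₀ + (Q_in − Q_out) t = 16.7 + 0.40600 t; V(40.1) = 32.981 m³.
Solute balance: dm/dt = 0 − Q_out C = −Q_out m/V(t).
Separate: dm/m = −Q_out dt/V(t) ⇒ ln(m/m₀) = −(Q_out/(Q_in−Q_out)) ln(V/V₀).
m = m₀ (V₀/V)^(Q_out/(Q_in−Q_out)) = 49.5 × (16.7/32.981)^(1.9557) = 13.080 g.

13.1 g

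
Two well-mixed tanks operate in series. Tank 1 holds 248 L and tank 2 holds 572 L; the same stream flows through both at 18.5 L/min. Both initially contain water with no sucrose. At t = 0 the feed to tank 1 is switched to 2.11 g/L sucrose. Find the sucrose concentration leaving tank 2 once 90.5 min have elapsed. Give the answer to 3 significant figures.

Species balance on tank i: dCᵢ/dt = (Cᵢ₋₁ − Cᵢ)/τᵢ with τᵢ = Vᵢ/Q.
τ₁ = 248/18.5 = 13.405 min; τ₂ = 572/18.5 = 30.919 min.
Solving the cascade with C₁(0)=C₂(0)=0 gives C₂(t) = C_in[1 − (τ₁ e^(−t/τ₁) − τ₂ e^(−t/τ₂))/(τ₁ − τ₂)].
At t = 90.5: e^(−t/τ₁) = 0.0011697, e^(−t/τ₂) = 0.053557.
C₂ = 2.11·[1 − (13.405·0.0011697 − 30.919·0.053557)/(-17.514)] = 2.11·0.90634 = 1.9124 g/L.

1.91 g/L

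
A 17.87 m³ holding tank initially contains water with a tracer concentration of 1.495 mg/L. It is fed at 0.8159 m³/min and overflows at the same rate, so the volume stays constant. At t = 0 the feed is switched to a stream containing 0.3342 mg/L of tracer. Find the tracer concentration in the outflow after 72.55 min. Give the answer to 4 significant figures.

0.3765 mg/L

Accumulation = in − out for the solute gives V dC/dt = Q(C_in − C).
Time constant τ = V/Q = 17.87/0.8159 = 21.9022 min.
Integrating: C(t) = C_in + (C₀ − C_in) e^(−t/τ).
C(72.55) = 0.3342 + (1.495 − 0.3342)·e^(−72.55/21.9022) = 0.3342 + (1.16080)·0.0364267 = 0.376484 mg/L.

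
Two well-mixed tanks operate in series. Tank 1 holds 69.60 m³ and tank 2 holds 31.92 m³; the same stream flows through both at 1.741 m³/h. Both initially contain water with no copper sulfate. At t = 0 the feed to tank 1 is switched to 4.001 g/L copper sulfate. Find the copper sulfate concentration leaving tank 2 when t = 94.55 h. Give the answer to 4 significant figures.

3.326 g/L

Each tank obeys Vᵢ dCᵢ/dt = Q(Cᵢ₋₁ − Cᵢ), so τᵢ = Vᵢ/Q.
τ₁ = 69.60/1.741 = 39.9770 h; τ₂ = 31.92/1.741 = 18.3343 h.
Solving the cascade with C₁(0)=C₂(0)=0 gives C₂(t) = C_in[1 − (τ₁ e^(−t/τ₁) − τ₂ e^(−t/τ₂))/(τ₁ − τ₂)].
At t = 94.55: e^(−t/τ₁) = 0.0939391, e^(−t/τ₂) = 0.00575893.
C₂ = 4.001·[1 − (39.9770·0.0939391 − 18.3343·0.00575893)/(21.6427)] = 4.001·0.831360 = 3.32627 g/L.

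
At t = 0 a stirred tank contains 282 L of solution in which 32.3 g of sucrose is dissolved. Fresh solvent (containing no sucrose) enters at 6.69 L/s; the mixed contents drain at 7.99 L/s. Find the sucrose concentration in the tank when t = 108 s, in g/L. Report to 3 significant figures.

0.00331 g/L

Let m(t) be the amount of sucrose. Volume: V(t) = V₀ + (Q_in − Q_out) t = 282 − 1.3000 t; V(108) = 141.60 L.
Solute balance: dm/dt = 0 − Q_out C = −Q_out m/V(t).
Separate: dm/m = −Q_out dt/V(t) ⇒ ln(m/m₀) = −(Q_out/(Q_in−Q_out)) ln(V/V₀).
m = m₀ (V₀/V)^(Q_out/(Q_in−Q_out)) = 32.3 × (282/141.60)^(-6.1462) = 0.46812 g.
C = m/V = 0.46812/141.60 = 0.0033060 g/L.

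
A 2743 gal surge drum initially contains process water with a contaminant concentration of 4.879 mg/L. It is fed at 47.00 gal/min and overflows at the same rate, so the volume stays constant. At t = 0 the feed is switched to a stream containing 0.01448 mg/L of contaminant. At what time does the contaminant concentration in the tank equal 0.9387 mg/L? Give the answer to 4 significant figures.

96.93 min

Species balance: V dC/dt = Q(C_in − C) ⇒ τ = V/Q = 58.3617 min.
C(t) = C_in + (C₀ − C_in) e^(−t/τ). Set C = 0.9387 and solve for t:
e^(−t/τ) = (C − C_in)/(C₀ − C_in) = (0.9387 − 0.01448)/(4.879 − 0.01448) = 0.189992
t = −τ ln(…) = 58.3617 × 1.66077 = 96.9256 min.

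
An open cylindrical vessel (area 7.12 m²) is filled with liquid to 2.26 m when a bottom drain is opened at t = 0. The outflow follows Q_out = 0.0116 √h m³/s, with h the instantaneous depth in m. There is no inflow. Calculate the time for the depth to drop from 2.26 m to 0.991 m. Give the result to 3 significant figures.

623 s

Mass balance (ρ constant): A dh/dt = −0.0116 √h.
This is separable: 2 d(√h)/dt = −0.0116/A, so √h = √h₀ − (0.0116/(2A)) t.
t = 2A(√h₀ − √h)/0.0116 = 2·7.12·(√2.26 − √0.991)/0.0116
  = 14.240 × (1.5033 − 0.99549) / 0.0116 = 623.42 s.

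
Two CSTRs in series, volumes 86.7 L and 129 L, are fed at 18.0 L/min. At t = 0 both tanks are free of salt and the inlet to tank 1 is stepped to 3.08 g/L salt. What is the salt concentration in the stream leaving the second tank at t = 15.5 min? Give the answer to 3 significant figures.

2.25 g/L

Each tank obeys Vᵢ dCᵢ/dt = Q(Cᵢ₋₁ − Cᵢ), so τᵢ = Vᵢ/Q.
τ₁ = 86.7/18.0 = 4.8167 min; τ₂ = 129/18.0 = 7.1667 min.
Solving the cascade with C₁(0)=C₂(0)=0 gives C₂(t) = C_in[1 − (τ₁ e^(−t/τ₁) − τ₂ e^(−t/τ₂))/(τ₁ − τ₂)].
At t = 15.5: e^(−t/τ₁) = 0.040035, e^(−t/τ₂) = 0.11500.
C₂ = 3.08·[1 − (4.8167·0.040035 − 7.1667·0.11500)/(-2.3500)] = 3.08·0.73134 = 2.2525 g/L.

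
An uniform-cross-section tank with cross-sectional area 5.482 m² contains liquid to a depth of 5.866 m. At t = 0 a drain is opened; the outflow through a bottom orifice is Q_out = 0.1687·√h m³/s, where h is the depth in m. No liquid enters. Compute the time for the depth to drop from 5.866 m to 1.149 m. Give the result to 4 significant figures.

With no inflow, A dh/dt = −0.1687 √h.
∫ h^(−1/2) dh = −(0.1687/A) ∫ dt, giving 2√h = 2√h₀ − (0.1687/A) t.
t = 2A(√h₀ − √h)/0.1687 = 2·5.482·(√5.866 − √1.149)/0.1687
  = 10.9640 × (2.42198 − 1.07191) / 0.1687 = 87.7424 s.

87.74 s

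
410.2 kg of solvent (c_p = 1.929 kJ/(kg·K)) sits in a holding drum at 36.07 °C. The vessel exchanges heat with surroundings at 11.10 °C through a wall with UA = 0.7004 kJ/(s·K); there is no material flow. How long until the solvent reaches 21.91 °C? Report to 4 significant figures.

945.8 s

Lumped-capacitance energy balance: M c_p dT/dt = UA(T_amb − T).
τ = M c_p/UA = 1129.75 s; T_ss = T_amb = 11.1000 °C.
T(t) = T_ss + (T₀ − T_ss)e^(−t/τ); set T = 21.91:
t = −τ ln[(T − T_ss)/(T₀ − T_ss)] = −1129.75 · ln(0.432920) = 945.829 s.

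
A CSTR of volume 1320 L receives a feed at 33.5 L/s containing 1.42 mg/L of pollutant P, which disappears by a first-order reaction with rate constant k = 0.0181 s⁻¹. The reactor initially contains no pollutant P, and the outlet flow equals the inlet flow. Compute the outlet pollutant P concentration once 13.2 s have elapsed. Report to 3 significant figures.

Species balance: V dC/dt = Q C_in − Q C − k V C.
This is linear with rate a = Q/V + k = 0.043479 s⁻¹.
C_ss = Q C_in/(Q + kV) = 0.82886 mg/L; C(t) = C_ss + (C₀ − C_ss) e^(−a t).
C(13.2) = 0.82886 + (-0.82886)·e^(−0.043479·13.2) = 0.82886 + (-0.82886)·0.56331 = 0.36195 mg/L.

0.362 mg/L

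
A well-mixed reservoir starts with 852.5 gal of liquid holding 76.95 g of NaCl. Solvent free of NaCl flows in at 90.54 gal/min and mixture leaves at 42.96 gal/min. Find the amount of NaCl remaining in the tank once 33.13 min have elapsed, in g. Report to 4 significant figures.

29.90 g

Total volume: dV/dt = Q_in − Q_out = 47.5800 gal/min, so V(t) = 852.5 + 47.5800 t and V(33.13) = 2428.83 gal.
No NaCl enters, so dm/dt = −Q_out · (m/V).
dm/m = −Q_out dt/(V₀ + 47.5800 t); integrating gives ln(m/m₀) = −(Q_out/(Q_in−Q_out)) ln(V/V₀).
m = m₀ (V₀/V)^(Q_out/(Q_in−Q_out)) = 76.95 × (852.5/2428.83)^(0.902900) = 29.8991 g.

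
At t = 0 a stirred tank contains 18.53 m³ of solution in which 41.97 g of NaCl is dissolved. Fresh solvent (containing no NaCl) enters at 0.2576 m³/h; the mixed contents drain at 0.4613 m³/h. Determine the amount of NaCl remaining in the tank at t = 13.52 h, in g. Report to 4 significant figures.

29.15 g

Let m(t) be the amount of NaCl. Volume: V(t) = V₀ + (Q_in − Q_out) t = 18.53 − 0.203700 t; V(13.52) = 15.7760 m³.
Solute balance: dm/dt = 0 − Q_out C = −Q_out m/V(t).
dm/m = −Q_out dt/(V₀ − 0.203700 t); integrating gives ln(m/m₀) = −(Q_out/(Q_in−Q_out)) ln(V/V₀).
m = m₀ (V₀/V)^(Q_out/(Q_in−Q_out)) = 41.97 × (18.53/15.7760)^(-2.26460) = 29.1535 g.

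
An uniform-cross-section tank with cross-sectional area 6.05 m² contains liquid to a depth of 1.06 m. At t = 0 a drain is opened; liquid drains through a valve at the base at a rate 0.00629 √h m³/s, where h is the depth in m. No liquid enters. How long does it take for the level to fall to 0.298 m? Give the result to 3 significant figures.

With no inflow, A dh/dt = −0.00629 √h.
∫ h^(−1/2) dh = −(0.00629/A) ∫ dt, giving 2√h = 2√h₀ − (0.00629/A) t.
t = 2A(√h₀ − √h)/0.00629 = 2·6.05·(√1.06 − √0.298)/0.00629
  = 12.100 × (1.0296 − 0.54589) / 0.00629 = 930.43 s.

930 s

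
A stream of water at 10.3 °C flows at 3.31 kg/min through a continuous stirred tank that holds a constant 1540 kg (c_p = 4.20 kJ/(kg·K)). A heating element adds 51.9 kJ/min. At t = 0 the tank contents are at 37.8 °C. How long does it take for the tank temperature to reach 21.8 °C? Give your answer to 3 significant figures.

Heat balance on the well-mixed liquid: M c_p dT/dt = ṁ c_p (T_in − T) + 51.9.
τ = M/ṁ = 465.26 min; T_ss = T_in + Q̇/(ṁ c_p) = 14.033 °C.
T(t) = T_ss + (T₀ − T_ss) e^(−t/τ). Set T = 21.8:
e^(−t/τ) = (21.8 − 14.033)/(37.8 − 14.033) = 0.32679
t = −465.26 · ln(0.32679) = 520.36 min.

520 min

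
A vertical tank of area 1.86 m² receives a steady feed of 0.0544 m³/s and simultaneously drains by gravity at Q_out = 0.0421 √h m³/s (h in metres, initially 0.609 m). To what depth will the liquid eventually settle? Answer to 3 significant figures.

1.67 m

Level balance: A dh/dt = 0.0544 − 0.0421 √h. Setting dh/dt = 0:
Q_in = 0.0421 √h_ss ⇒ √h_ss = 0.0544/0.0421 = 1.2922.
h_ss = 1.2922² = 1.6697 m. (Since h₀ = 0.609 m < h_ss, the level will rise toward this value.)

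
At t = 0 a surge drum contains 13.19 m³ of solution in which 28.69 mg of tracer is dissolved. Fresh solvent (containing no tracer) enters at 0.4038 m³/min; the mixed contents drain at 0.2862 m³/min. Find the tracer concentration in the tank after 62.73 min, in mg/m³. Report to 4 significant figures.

0.4732 mg/m³

Let m(t) be the amount of tracer. Volume: V(t) = V₀ + (Q_in − Q_out) t = 13.19 + 0.117600 t; V(62.73) = 20.5670 m³.
Solute balance: dm/dt = 0 − Q_out C = −Q_out m/V(t).
Separate: dm/m = −Q_out dt/V(t) ⇒ ln(m/m₀) = −(Q_out/(Q_in−Q_out)) ln(V/V₀).
m = m₀ (V₀/V)^(Q_out/(Q_in−Q_out)) = 28.69 × (13.19/20.5670)^(2.43367) = 9.73215 mg.
C = m/V = 9.73215/20.5670 = 0.473191 mg/m³.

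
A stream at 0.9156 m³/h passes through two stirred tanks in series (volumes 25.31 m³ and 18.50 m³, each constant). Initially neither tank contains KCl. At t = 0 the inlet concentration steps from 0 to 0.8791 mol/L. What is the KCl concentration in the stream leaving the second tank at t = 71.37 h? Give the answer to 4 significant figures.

0.7018 mol/L

Each tank obeys Vᵢ dCᵢ/dt = Q(Cᵢ₋₁ − Cᵢ), so τᵢ = Vᵢ/Q.
τ₁ = 25.31/0.9156 = 27.6431 h; τ₂ = 18.50/0.9156 = 20.2053 h.
Tank 1: C₁ = C_in(1 − e^(−t/τ₁)). Tank 2 (τ₁ ≠ τ₂): C₂ = C_in[1 − (τ₁ e^(−t/τ₁) − τ₂ e^(−t/τ₂))/(τ₁ − τ₂)].
At t = 71.37: e^(−t/τ₁) = 0.0756347, e^(−t/τ₂) = 0.0292395.
C₂ = 0.8791·[1 − (27.6431·0.0756347 − 20.2053·0.0292395)/(7.43775)] = 0.8791·0.798328 = 0.701810 mol/L.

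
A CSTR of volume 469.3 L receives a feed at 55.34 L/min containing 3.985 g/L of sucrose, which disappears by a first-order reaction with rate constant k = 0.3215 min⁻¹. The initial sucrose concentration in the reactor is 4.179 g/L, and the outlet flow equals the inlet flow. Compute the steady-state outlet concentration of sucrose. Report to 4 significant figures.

Accumulation = in − out − consumed: V dC/dt = Q C_in − Q C − k V C.
At steady state: 0 = Q C_in − (Q + kV) C_ss, so C_ss = Q C_in/(Q + kV).
C_ss = 55.34·3.985/(55.34 + 0.3215·469.3) = 220.530/206.220 = 1.06939 g/L.

1.069 g/L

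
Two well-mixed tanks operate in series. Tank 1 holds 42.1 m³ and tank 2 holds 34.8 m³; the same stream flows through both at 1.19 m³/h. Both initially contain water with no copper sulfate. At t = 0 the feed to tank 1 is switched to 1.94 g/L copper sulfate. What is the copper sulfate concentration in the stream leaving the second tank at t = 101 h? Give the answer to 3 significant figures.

1.59 g/L

Species balance on tank i: dCᵢ/dt = (Cᵢ₋₁ − Cᵢ)/τᵢ with τᵢ = Vᵢ/Q.
τ₁ = 42.1/1.19 = 35.378 h; τ₂ = 34.8/1.19 = 29.244 h.
Tank 1: C₁ = C_in(1 − e^(−t/τ₁)). Tank 2 (τ₁ ≠ τ₂): C₂ = C_in[1 − (τ₁ e^(−t/τ₁) − τ₂ e^(−t/τ₂))/(τ₁ − τ₂)].
At t = 101: e^(−t/τ₁) = 0.057563, e^(−t/τ₂) = 0.031627.
C₂ = 1.94·[1 − (35.378·0.057563 − 29.244·0.031627)/(6.1345)] = 1.94·0.81880 = 1.5885 g/L.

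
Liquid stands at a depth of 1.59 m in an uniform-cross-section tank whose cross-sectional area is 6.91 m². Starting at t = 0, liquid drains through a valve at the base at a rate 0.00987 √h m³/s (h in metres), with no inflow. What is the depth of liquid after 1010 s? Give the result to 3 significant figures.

A dh/dt = −Q_out = −0.00987 √h.
∫ h^(−1/2) dh = −(0.00987/A) ∫ dt, giving 2√h = 2√h₀ − (0.00987/A) t.
√h = √1.59 − 0.00987·1010/(2·6.91) = 1.2610 − 0.72132 = 0.53963.
h = 0.53963² = 0.29120 m.

0.291 m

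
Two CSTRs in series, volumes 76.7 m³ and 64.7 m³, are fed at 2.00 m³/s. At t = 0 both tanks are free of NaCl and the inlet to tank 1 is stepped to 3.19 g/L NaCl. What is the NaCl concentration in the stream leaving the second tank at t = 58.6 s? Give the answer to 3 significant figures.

1.58 g/L

Each tank obeys Vᵢ dCᵢ/dt = Q(Cᵢ₋₁ − Cᵢ), so τᵢ = Vᵢ/Q.
τ₁ = 76.7/2.00 = 38.350 s; τ₂ = 64.7/2.00 = 32.350 s.
Solving the cascade with C₁(0)=C₂(0)=0 gives C₂(t) = C_in[1 − (τ₁ e^(−t/τ₁) − τ₂ e^(−t/τ₂))/(τ₁ − τ₂)].
At t = 58.6: e^(−t/τ₁) = 0.21696, e^(−t/τ₂) = 0.16342.
C₂ = 3.19·[1 − (38.350·0.21696 − 32.350·0.16342)/(6.0000)] = 3.19·0.49435 = 1.5770 g/L.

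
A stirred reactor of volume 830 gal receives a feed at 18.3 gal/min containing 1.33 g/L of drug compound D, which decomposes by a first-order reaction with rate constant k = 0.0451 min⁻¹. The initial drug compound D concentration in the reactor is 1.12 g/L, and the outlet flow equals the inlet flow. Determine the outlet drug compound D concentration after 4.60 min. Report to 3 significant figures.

0.938 g/L

Species balance: V dC/dt = Q C_in − Q C − k V C.
This is linear with rate a = Q/V + k = 0.067148 min⁻¹.
C_ss = Q C_in/(Q + kV) = 0.43671 g/L; C(t) = C_ss + (C₀ − C_ss) e^(−a t).
C(4.60) = 0.43671 + (0.68329)·e^(−0.067148·4.60) = 0.43671 + (0.68329)·0.73427 = 0.93843 g/L.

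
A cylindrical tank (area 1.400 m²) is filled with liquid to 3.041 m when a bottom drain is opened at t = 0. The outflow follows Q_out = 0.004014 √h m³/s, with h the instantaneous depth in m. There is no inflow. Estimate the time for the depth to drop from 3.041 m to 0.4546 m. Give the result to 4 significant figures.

746.1 s

With no inflow, A dh/dt = −0.004014 √h.
This is separable: 2 d(√h)/dt = −0.004014/A, so √h = √h₀ − (0.004014/(2A)) t.
t = 2A(√h₀ − √h)/0.004014 = 2·1.400·(√3.041 − √0.4546)/0.004014
  = 2.80000 × (1.74385 − 0.674240) / 0.004014 = 746.113 s.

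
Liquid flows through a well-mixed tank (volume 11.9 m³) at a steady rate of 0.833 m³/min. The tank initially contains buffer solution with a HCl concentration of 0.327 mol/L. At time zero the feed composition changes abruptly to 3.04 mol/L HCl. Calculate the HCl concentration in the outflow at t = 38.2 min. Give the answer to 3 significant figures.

2.85 mol/L

Mass balance on the solute (V constant): V dC/dt = Q(C_in − C).
So dC/dt = (C_in − C)/τ with τ = V/Q = 11.9/0.833 = 14.286 min.
Integrating: C(t) = C_in + (C₀ − C_in) e^(−t/τ).
C(38.2) = 3.04 + (0.327 − 3.04)·e^(−38.2/14.286) = 3.04 + (-2.7130)·0.068976 = 2.8529 mol/L.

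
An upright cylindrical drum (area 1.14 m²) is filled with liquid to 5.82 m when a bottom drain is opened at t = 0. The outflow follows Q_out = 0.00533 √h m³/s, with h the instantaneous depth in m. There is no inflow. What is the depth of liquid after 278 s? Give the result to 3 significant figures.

3.11 m

With no inflow, A dh/dt = −0.00533 √h.
∫ h^(−1/2) dh = −(0.00533/A) ∫ dt, giving 2√h = 2√h₀ − (0.00533/A) t.
√h = √5.82 − 0.00533·278/(2·1.14) = 2.4125 − 0.64989 = 1.7626.
h = 1.7626² = 3.1067 m.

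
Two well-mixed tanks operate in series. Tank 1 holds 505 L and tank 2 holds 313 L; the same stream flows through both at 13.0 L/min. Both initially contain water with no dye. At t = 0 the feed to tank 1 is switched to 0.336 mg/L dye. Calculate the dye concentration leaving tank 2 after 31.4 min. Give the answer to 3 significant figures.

Species balance on tank i: dCᵢ/dt = (Cᵢ₋₁ − Cᵢ)/τᵢ with τᵢ = Vᵢ/Q.
τ₁ = 505/13.0 = 38.846 min; τ₂ = 313/13.0 = 24.077 min.
Solving the cascade with C₁(0)=C₂(0)=0 gives C₂(t) = C_in[1 − (τ₁ e^(−t/τ₁) − τ₂ e^(−t/τ₂))/(τ₁ − τ₂)].
At t = 31.4: e^(−t/τ₁) = 0.44561, e^(−t/τ₂) = 0.27140.
C₂ = 0.336·[1 − (38.846·0.44561 − 24.077·0.27140)/(14.769)] = 0.336·0.27040 = 0.090855 mg/L.

0.0909 mg/L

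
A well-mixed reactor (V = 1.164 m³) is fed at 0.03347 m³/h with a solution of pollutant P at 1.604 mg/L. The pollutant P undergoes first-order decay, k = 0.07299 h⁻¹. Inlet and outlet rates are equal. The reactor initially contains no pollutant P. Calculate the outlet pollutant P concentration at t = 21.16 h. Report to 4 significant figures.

Accumulation = in − out − consumed: V dC/dt = Q C_in − Q C − k V C.
dC/dt = (Q/V) C_in − (Q/V + k) C; effective rate a = Q/V + k = 0.0287543 + 0.07299 = 0.101744 h⁻¹.
C_ss = Q C_in/(Q + kV) = 0.453312 mg/L; C(t) = C_ss + (C₀ − C_ss) e^(−a t).
C(21.16) = 0.453312 + (-0.453312)·e^(−0.101744·21.16) = 0.453312 + (-0.453312)·0.116146 = 0.400662 mg/L.

0.4007 mg/L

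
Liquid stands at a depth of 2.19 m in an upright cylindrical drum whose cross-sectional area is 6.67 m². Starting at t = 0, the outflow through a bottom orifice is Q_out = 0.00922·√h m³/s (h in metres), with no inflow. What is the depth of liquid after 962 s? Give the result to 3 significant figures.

0.664 m

Volume balance on the tank: A dh/dt = −0.00922 √h.
This is separable: 2 d(√h)/dt = −0.00922/A, so √h = √h₀ − (0.00922/(2A)) t.
√h = √2.19 − 0.00922·962/(2·6.67) = 1.4799 − 0.66489 = 0.81497.
h = 0.81497² = 0.66418 m.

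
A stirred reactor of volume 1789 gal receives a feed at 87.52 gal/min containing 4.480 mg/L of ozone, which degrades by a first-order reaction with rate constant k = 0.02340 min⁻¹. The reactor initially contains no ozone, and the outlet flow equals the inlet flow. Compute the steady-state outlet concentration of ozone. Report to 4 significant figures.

V dC/dt = Q(C_in − C) − k V C.
Steady state (dC/dt = 0): C_ss = Q C_in/(Q + kV) = C_in/(1 + kV/Q).
C_ss = 87.52·4.480/(87.52 + 0.02340·1789) = 392.090/129.383 = 3.03047 mg/L.

3.030 mg/L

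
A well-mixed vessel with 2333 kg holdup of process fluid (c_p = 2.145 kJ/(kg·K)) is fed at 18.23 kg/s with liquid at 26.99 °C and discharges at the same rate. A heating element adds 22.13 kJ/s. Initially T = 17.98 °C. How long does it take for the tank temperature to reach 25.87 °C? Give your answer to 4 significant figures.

222.3 s

M c_p dT/dt = ṁ c_p (T_in − T) + Q̇.
τ = M/ṁ = 127.976 s; T_ss = T_in + Q̇/(ṁ c_p) = 27.5559 °C.
T(t) = T_ss + (T₀ − T_ss) e^(−t/τ). Set T = 25.87:
e^(−t/τ) = (25.87 − 27.5559)/(17.98 − 27.5559) = 0.176060
t = −127.976 · ln(0.176060) = 222.285 s.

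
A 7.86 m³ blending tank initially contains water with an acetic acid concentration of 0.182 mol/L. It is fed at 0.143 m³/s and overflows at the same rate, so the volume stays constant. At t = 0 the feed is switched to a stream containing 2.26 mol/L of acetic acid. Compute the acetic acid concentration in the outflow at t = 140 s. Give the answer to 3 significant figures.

Mass balance on the solute (V constant): V dC/dt = Q(C_in − C).
Time constant τ = V/Q = 7.86/0.143 = 54.965 s.
Integrating: C(t) = C_in + (C₀ − C_in) e^(−t/τ).
C(140) = 2.26 + (0.182 − 2.26)·e^(−140/54.965) = 2.26 + (-2.0780)·0.078310 = 2.0973 mol/L.

2.10 mol/L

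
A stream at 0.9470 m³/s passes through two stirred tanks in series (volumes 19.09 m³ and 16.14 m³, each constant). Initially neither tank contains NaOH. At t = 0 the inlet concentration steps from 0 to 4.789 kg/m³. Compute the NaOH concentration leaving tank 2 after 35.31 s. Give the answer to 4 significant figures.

2.713 kg/m³

Each tank obeys Vᵢ dCᵢ/dt = Q(Cᵢ₋₁ − Cᵢ), so τᵢ = Vᵢ/Q.
τ₁ = 19.09/0.9470 = 20.1584 s; τ₂ = 16.14/0.9470 = 17.0433 s.
Solving the cascade with C₁(0)=C₂(0)=0 gives C₂(t) = C_in[1 − (τ₁ e^(−t/τ₁) − τ₂ e^(−t/τ₂))/(τ₁ − τ₂)].
At t = 35.31: e^(−t/τ₁) = 0.173491, e^(−t/τ₂) = 0.125961.
C₂ = 4.789·[1 − (20.1584·0.173491 − 17.0433·0.125961)/(3.11510)] = 4.789·0.566462 = 2.71278 kg/m³.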